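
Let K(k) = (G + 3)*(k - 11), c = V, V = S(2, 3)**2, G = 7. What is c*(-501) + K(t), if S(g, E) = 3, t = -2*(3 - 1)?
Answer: -4659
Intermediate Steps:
t = -4 (t = -2*2 = -4)
V = 9 (V = 3**2 = 9)
c = 9
K(k) = -110 + 10*k (K(k) = (7 + 3)*(k - 11) = 10*(-11 + k) = -110 + 10*k)
c*(-501) + K(t) = 9*(-501) + (-110 + 10*(-4)) = -4509 + (-110 - 40) = -4509 - 150 = -4659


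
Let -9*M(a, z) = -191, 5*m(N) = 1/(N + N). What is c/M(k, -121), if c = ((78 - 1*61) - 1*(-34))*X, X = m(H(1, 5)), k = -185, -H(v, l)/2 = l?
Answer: -459/19100 ≈ -0.024031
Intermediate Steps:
H(v, l) = -2*l
m(N) = 1/(10*N) (m(N) = 1/(5*(N + N)) = 1/(5*((2*N))) = (1/(2*N))/5 = 1/(10*N))
X = -1/100 (X = 1/(10*((-2*5))) = (⅒)/(-10) = (⅒)*(-⅒) = -1/100 ≈ -0.010000)
M(a, z) = 191/9 (M(a, z) = -⅑*(-191) = 191/9)
c = -51/100 (c = ((78 - 1*61) - 1*(-34))*(-1/100) = ((78 - 61) + 34)*(-1/100) = (17 + 34)*(-1/100) = 51*(-1/100) = -51/100 ≈ -0.51000)
c/M(k, -121) = -51/(100*191/9) = -51/100*9/191 = -459/19100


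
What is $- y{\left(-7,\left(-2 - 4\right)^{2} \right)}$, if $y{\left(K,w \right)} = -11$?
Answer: $11$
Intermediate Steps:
$- y{\left(-7,\left(-2 - 4\right)^{2} \right)} = \left(-1\right) \left(-11\right) = 11$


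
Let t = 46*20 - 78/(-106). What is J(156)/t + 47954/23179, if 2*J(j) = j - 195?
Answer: 4632303499/2262224042 ≈ 2.0477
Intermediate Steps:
J(j) = -195/2 + j/2 (J(j) = (j - 195)/2 = (-195 + j)/2 = -195/2 + j/2)
t = 48799/53 (t = 920 - 78*(-1/106) = 920 + 39/53 = 48799/53 ≈ 920.74)
J(156)/t + 47954/23179 = (-195/2 + (1/2)*156)/(48799/53) + 47954/23179 = (-195/2 + 78)*(53/48799) + 47954*(1/23179) = -39/2*53/48799 + 47954/23179 = -2067/97598 + 47954/23179 = 4632303499/2262224042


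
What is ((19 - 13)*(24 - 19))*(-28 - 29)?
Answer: -1710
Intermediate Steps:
((19 - 13)*(24 - 19))*(-28 - 29) = (6*5)*(-57) = 30*(-57) = -1710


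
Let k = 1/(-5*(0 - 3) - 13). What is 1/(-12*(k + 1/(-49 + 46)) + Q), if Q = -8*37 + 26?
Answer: -1/272 ≈ -0.0036765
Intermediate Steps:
k = ½ (k = 1/(-5*(-3) - 13) = 1/(15 - 13) = 1/2 = ½ ≈ 0.50000)
Q = -270 (Q = -296 + 26 = -270)
1/(-12*(k + 1/(-49 + 46)) + Q) = 1/(-12*(½ + 1/(-49 + 46)) - 270) = 1/(-12*(½ + 1/(-3)) - 270) = 1/(-12*(½ - ⅓) - 270) = 1/(-12*⅙ - 270) = 1/(-2 - 270) = 1/(-272) = -1/272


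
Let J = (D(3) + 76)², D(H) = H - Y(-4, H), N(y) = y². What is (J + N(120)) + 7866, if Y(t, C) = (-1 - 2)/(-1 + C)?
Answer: 114985/4 ≈ 28746.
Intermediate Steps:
Y(t, C) = -3/(-1 + C)
D(H) = H + 3/(-1 + H) (D(H) = H - (-3)/(-1 + H) = H + 3/(-1 + H))
J = 25921/4 (J = ((3 + 3*(-1 + 3))/(-1 + 3) + 76)² = ((3 + 3*2)/2 + 76)² = ((3 + 6)/2 + 76)² = ((½)*9 + 76)² = (9/2 + 76)² = (161/2)² = 25921/4 ≈ 6480.3)
(J + N(120)) + 7866 = (25921/4 + 120²) + 7866 = (25921/4 + 14400) + 7866 = 83521/4 + 7866 = 114985/4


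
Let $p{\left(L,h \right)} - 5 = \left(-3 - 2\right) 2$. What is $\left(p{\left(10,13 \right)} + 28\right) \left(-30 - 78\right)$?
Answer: $-2484$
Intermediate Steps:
$p{\left(L,h \right)} = -5$ ($p{\left(L,h \right)} = 5 + \left(-3 - 2\right) 2 = 5 - 10 = -5$)
$\left(p{\left(10,13 \right)} + 28\right) \left(-30 - 78\right) = \left(-5 + 28\right) \left(-30 - 78\right) = 23 \left(-108\right) = -2484$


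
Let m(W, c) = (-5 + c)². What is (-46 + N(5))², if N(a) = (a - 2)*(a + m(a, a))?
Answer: 961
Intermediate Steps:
N(a) = (-2 + a)*(a + (-5 + a)²) (N(a) = (a - 2)*(a + (-5 + a)²) = (-2 + a)*(a + (-5 + a)²))
(-46 + N(5))² = (-46 + (-50 + 5³ - 11*5² + 43*5))² = (-46 + (-50 + 125 - 11*25 + 215))² = (-46 + (-50 + 125 - 275 + 215))² = (-46 + 15)² = (-31)² = 961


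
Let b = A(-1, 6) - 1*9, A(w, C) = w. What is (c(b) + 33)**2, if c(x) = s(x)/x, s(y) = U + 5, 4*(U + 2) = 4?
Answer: 26569/25 ≈ 1062.8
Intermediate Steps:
U = -1 (U = -2 + (1/4)*4 = -2 + 1 = -1)
s(y) = 4 (s(y) = -1 + 5 = 4)
b = -10 (b = -1 - 1*9 = -1 - 9 = -10)
c(x) = 4/x
(c(b) + 33)**2 = (4/(-10) + 33)**2 = (4*(-1/10) + 33)**2 = (-2/5 + 33)**2 = (163/5)**2 = 26569/25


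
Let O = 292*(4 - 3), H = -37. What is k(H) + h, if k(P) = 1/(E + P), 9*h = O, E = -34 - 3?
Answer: 21599/666 ≈ 32.431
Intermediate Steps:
E = -37
O = 292 (O = 292*1 = 292)
h = 292/9 (h = (⅑)*292 = 292/9 ≈ 32.444)
k(P) = 1/(-37 + P)
k(H) + h = 1/(-37 - 37) + 292/9 = 1/(-74) + 292/9 = -1/74 + 292/9 = 21599/666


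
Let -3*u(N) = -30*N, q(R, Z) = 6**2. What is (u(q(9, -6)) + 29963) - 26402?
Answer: 3921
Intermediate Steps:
q(R, Z) = 36
u(N) = 10*N (u(N) = -(-10)*N = 10*N)
(u(q(9, -6)) + 29963) - 26402 = (10*36 + 29963) - 26402 = (360 + 29963) - 26402 = 30323 - 26402 = 3921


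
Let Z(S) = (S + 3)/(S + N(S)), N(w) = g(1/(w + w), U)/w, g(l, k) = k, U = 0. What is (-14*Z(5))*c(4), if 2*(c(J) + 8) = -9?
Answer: 280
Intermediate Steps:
c(J) = -25/2 (c(J) = -8 + (1/2)*(-9) = -8 - 9/2 = -25/2)
N(w) = 0 (N(w) = 0/w = 0)
Z(S) = (3 + S)/S (Z(S) = (S + 3)/(S + 0) = (3 + S)/S)
(-14*Z(5))*c(4) = -14*(3 + 5)/5*(-25/2) = -14*8/5*(-25/2) = -112/5*(-25/2) = 280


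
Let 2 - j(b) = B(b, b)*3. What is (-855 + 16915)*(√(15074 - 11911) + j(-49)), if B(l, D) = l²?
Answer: -115648060 + 16060*√3163 ≈ -1.1474e+8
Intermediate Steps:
j(b) = 2 - 3*b² (j(b) = 2 - b²*3 = 2 - 3*b²)
(-855 + 16915)*(√(15074 - 11911) + j(-49)) = (-855 + 16915)*(√(15074 - 11911) + (2 - 3*(-49)²)) = 16060*(√3163 + (2 - 3*2401)) = 16060*(√3163 + (2 - 7203)) = 16060*(√3163 - 7201) = 16060*(-7201 + √3163) = -115648060 + 16060*√3163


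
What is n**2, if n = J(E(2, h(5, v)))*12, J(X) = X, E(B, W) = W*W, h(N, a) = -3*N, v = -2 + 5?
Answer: 7290000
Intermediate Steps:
v = 3
E(B, W) = W**2
n = 2700 (n = (-3*5)**2*12 = (-15)**2*12 = 225*12 = 2700)
n**2 = 2700**2 = 7290000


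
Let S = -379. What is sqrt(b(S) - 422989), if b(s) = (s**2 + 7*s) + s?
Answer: 2*I*sqrt(70595) ≈ 531.39*I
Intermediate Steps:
b(s) = s**2 + 8*s
sqrt(b(S) - 422989) = sqrt(-379*(8 - 379) - 422989) = sqrt(-379*(-371) - 422989) = sqrt(140609 - 422989) = sqrt(-282380) = 2*I*sqrt(70595)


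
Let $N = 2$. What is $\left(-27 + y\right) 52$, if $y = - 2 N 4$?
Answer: $-2236$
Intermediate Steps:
$y = -16$ ($y = \left(-2\right) 2 \cdot 4 = \left(-4\right) 4 = -16$)
$\left(-27 + y\right) 52 = \left(-27 - 16\right) 52 = \left(-43\right) 52 = -2236$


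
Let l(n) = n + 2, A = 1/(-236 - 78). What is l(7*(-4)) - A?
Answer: -8163/314 ≈ -25.997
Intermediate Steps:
A = -1/314 (A = 1/(-314) = -1/314 ≈ -0.0031847)
l(n) = 2 + n
l(7*(-4)) - A = (2 + 7*(-4)) - 1*(-1/314) = (2 - 28) + 1/314 = -26 + 1/314 = -8163/314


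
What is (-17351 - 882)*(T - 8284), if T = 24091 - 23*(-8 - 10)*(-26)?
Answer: -91949019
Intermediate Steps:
T = 13327 (T = 24091 - 23*(-18)*(-26) = 24091 - (-414)*(-26) = 24091 - 1*10764 = 24091 - 10764 = 13327)
(-17351 - 882)*(T - 8284) = (-17351 - 882)*(13327 - 8284) = -18233*5043 = -91949019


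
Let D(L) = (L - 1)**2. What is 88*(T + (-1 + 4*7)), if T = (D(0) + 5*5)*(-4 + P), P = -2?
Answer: -11352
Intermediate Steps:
D(L) = (-1 + L)**2
T = -156 (T = ((-1 + 0)**2 + 5*5)*(-4 - 2) = ((-1)**2 + 25)*(-6) = (1 + 25)*(-6) = 26*(-6) = -156)
88*(T + (-1 + 4*7)) = 88*(-156 + (-1 + 4*7)) = 88*(-156 + (-1 + 28)) = 88*(-156 + 27) = 88*(-129) = -11352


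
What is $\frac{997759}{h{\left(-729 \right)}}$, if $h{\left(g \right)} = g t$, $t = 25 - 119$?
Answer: $\frac{997759}{68526} \approx 14.56$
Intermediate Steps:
$t = -94$ ($t = 25 - 119 = -94$)
$h{\left(g \right)} = - 94 g$ ($h{\left(g \right)} = g \left(-94\right) = - 94 g$)
$\frac{997759}{h{\left(-729 \right)}} = \frac{997759}{\left(-94\right) \left(-729\right)} = \frac{997759}{68526}$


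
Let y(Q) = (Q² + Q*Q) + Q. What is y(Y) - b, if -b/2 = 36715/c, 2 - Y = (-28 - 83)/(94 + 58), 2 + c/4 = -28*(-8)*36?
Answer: 927409635/46566112 ≈ 19.916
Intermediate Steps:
c = 32248 (c = -8 + 4*(-28*(-8)*36) = -8 + 4*(224*36) = -8 + 4*8064 = -8 + 32256 = 32248)
Y = 415/152 (Y = 2 - (-28 - 83)/(94 + 58) = 2 - (-111)/152 = 2 - 1*(-111/152) = 2 + 111/152 = 415/152 ≈ 2.7303)
b = -36715/16124 (b = -73430/32248 = -2*36715/32248 = -36715/16124 ≈ -2.2770)
y(Q) = Q + 2*Q² (y(Q) = (Q² + Q²) + Q = 2*Q² + Q = Q + 2*Q²)
y(Y) - b = 415*(1 + 2*(415/152))/152 - 1*(-36715/16124) = 415*(1 + 415/76)/152 + 36715/16124 = (415/152)*(491/76) + 36715/16124 = 203765/11552 + 36715/16124 = 927409635/46566112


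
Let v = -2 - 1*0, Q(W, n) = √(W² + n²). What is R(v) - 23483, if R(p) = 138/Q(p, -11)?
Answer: -23483 + 138*√5/25 ≈ -23471.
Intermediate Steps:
v = -2 (v = -2 + 0 = -2)
R(p) = 138/√(121 + p²) (R(p) = 138/(√(p² + (-11)²)) = 138/(√(p² + 121)) = 138/(√(121 + p²)) = 138/√(121 + p²))
R(v) - 23483 = 138/√(121 + (-2)²) - 23483 = 138/√(121 + 4) - 23483 = 138/√125 - 23483 = 138*(√5/25) - 23483 = 138*√5/25 - 23483 = -23483 + 138*√5/25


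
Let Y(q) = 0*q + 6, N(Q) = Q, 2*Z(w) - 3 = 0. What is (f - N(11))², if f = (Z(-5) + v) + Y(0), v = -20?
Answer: 2209/4 ≈ 552.25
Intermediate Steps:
Z(w) = 3/2 (Z(w) = 3/2 + (½)*0 = 3/2 + 0 = 3/2)
Y(q) = 6 (Y(q) = 0 + 6 = 6)
f = -25/2 (f = (3/2 - 20) + 6 = -37/2 + 6 = -25/2 ≈ -12.500)
(f - N(11))² = (-25/2 - 1*11)² = (-25/2 - 11)² = (-47/2)² = 2209/4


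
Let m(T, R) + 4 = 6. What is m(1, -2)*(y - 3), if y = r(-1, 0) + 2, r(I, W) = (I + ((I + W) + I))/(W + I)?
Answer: 4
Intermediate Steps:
m(T, R) = 2 (m(T, R) = -4 + 6 = 2)
r(I, W) = (W + 3*I)/(I + W) (r(I, W) = (I + (W + 2*I))/(I + W) = (W + 3*I)/(I + W))
y = 5 (y = (0 + 3*(-1))/(-1 + 0) + 2 = (0 - 3)/(-1) + 2 = -1*(-3) + 2 = 3 + 2 = 5)
m(1, -2)*(y - 3) = 2*(5 - 3) = 2*2 = 4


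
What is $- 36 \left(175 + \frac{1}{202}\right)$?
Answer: $- \frac{636318}{101} \approx -6300.2$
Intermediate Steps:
$- 36 \left(175 + \frac{1}{202}\right) = \left(-36\right) \frac{35351}{202} = - \frac{636318}{101}$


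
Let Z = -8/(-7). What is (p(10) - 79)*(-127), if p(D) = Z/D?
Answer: 350647/35 ≈ 10018.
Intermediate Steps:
Z = 8/7 (Z = -8*(-1/7) = 8/7 ≈ 1.1429)
p(D) = 8/(7*D)
(p(10) - 79)*(-127) = ((8/7)/10 - 79)*(-127) = ((8/7)*(1/10) - 79)*(-127) = (4/35 - 79)*(-127) = -2761/35*(-127) = 350647/35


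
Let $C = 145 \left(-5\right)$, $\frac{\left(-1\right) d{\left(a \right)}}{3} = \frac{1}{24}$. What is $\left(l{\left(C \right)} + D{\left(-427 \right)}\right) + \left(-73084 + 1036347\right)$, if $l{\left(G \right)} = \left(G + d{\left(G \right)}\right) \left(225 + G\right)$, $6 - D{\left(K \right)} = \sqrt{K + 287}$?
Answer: $\frac{2651663}{2} - 2 i \sqrt{35} \approx 1.3258 \cdot 10^{6} - 11.832 i$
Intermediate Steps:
$d{\left(a \right)} = - \frac{1}{8}$ ($d{\left(a \right)} = - \frac{3}{24} = \left(-3\right) \frac{1}{24} = - \frac{1}{8}$)
$D{\left(K \right)} = 6 - \sqrt{287 + K}$ ($D{\left(K \right)} = 6 - \sqrt{K + 287} = 6 - \sqrt{287 + K}$)
$C = -725$
$l{\left(G \right)} = \left(225 + G\right) \left(- \frac{1}{8} + G\right)$ ($l{\left(G \right)} = \left(G - \frac{1}{8}\right) \left(225 + G\right) = \left(- \frac{1}{8} + G\right) \left(225 + G\right) = \left(225 + G\right) \left(- \frac{1}{8} + G\right)$)
$\left(l{\left(C \right)} + D{\left(-427 \right)}\right) + \left(-73084 + 1036347\right) = \left(\left(- \frac{225}{8} + \left(-725\right)^{2} + \frac{1799}{8} \left(-725\right)\right) + \left(6 - \sqrt{287 - 427}\right)\right) + \left(-73084 + 1036347\right) = \left(\left(- \frac{225}{8} + 525625 - \frac{1304275}{8}\right) + \left(6 - \sqrt{-140}\right)\right) + 963263 = \left(\frac{725125}{2} + \left(6 - 2 i \sqrt{35}\right)\right) + 963263 = \left(\frac{725137}{2} - 2 i \sqrt{35}\right) + 963263 = \frac{2651663}{2} - 2 i \sqrt{35}$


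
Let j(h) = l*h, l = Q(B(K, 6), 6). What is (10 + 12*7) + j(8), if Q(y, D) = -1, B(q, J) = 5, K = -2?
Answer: 86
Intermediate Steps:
l = -1
j(h) = -h
(10 + 12*7) + j(8) = (10 + 12*7) - 1*8 = (10 + 84) - 8 = 94 - 8 = 86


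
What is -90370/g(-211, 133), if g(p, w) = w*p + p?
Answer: 45185/14137 ≈ 3.1962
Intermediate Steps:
g(p, w) = p + p*w (g(p, w) = p*w + p = p + p*w)
-90370/g(-211, 133) = -90370*(-1/(211*(1 + 133))) = -90370/((-211*134)) = -90370/(-28274) = -90370*(-1/28274) = 45185/14137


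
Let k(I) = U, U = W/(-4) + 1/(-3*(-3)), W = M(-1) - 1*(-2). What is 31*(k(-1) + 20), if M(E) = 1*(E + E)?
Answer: 5611/9 ≈ 623.44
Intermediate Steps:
M(E) = 2*E (M(E) = 1*(2*E) = 2*E)
W = 0 (W = 2*(-1) - 1*(-2) = -2 + 2 = 0)
U = 1/9 (U = 0/(-4) + 1/(-3*(-3)) = 0*(-1/4) - 1/3*(-1/3) = 0 + 1/9 = 1/9 ≈ 0.11111)
k(I) = 1/9
31*(k(-1) + 20) = 31*(1/9 + 20) = 31*(181/9) = 5611/9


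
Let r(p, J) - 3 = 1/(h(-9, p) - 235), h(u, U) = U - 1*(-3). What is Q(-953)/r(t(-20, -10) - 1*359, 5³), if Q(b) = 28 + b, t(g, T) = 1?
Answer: -545750/1769 ≈ -308.51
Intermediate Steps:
h(u, U) = 3 + U (h(u, U) = U + 3 = 3 + U)
r(p, J) = 3 + 1/(-232 + p) (r(p, J) = 3 + 1/((3 + p) - 235) = 3 + 1/(-232 + p))
Q(-953)/r(t(-20, -10) - 1*359, 5³) = (28 - 953)/(((-695 + 3*(1 - 1*359))/(-232 + (1 - 1*359)))) = -925*(-232 + (1 - 359))/(-695 + 3*(1 - 359)) = -925*(-232 - 358)/(-695 + 3*(-358)) = -925*(-590/(-695 - 1074)) = -925/((-1/590*(-1769))) = -925/1769/590 = -925*590/1769 = -545750/1769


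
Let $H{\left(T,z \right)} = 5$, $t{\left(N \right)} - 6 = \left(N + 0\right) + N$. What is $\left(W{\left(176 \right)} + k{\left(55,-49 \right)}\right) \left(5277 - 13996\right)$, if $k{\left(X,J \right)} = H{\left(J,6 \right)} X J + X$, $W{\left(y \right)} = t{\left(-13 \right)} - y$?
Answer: $118717904$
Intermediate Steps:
$t{\left(N \right)} = 6 + 2 N$ ($t{\left(N \right)} = 6 + \left(\left(N + 0\right) + N\right) = 6 + \left(N + N\right) = 6 + 2 N$)
$W{\left(y \right)} = -20 - y$ ($W{\left(y \right)} = \left(6 + 2 \left(-13\right)\right) - y = \left(6 - 26\right) - y = -20 - y$)
$k{\left(X,J \right)} = X + 5 J X$ ($k{\left(X,J \right)} = 5 X J + X = 5 J X + X = X + 5 J X$)
$\left(W{\left(176 \right)} + k{\left(55,-49 \right)}\right) \left(5277 - 13996\right) = \left(\left(-20 - 176\right) + 55 \left(1 + 5 \left(-49\right)\right)\right) \left(5277 - 13996\right) = \left(\left(-20 - 176\right) + 55 \left(1 - 245\right)\right) \left(-8719\right) = \left(-196 + 55 \left(-244\right)\right) \left(-8719\right) = \left(-196 - 13420\right) \left(-8719\right) = \left(-13616\right) \left(-8719\right) = 118717904$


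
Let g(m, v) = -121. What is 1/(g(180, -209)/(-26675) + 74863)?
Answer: 2425/181542786 ≈ 1.3358e-5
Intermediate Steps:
1/(g(180, -209)/(-26675) + 74863) = 1/(-121/(-26675) + 74863) = 1/(-121*(-1/26675) + 74863) = 1/(11/2425 + 74863) = 1/(181542786/2425) = 2425/181542786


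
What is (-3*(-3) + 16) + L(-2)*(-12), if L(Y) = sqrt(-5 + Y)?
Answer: 25 - 12*I*sqrt(7) ≈ 25.0 - 31.749*I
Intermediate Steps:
(-3*(-3) + 16) + L(-2)*(-12) = (-3*(-3) + 16) + sqrt(-5 - 2)*(-12) = (9 + 16) + sqrt(-7)*(-12) = 25 + (I*sqrt(7))*(-12) = 25 - 12*I*sqrt(7)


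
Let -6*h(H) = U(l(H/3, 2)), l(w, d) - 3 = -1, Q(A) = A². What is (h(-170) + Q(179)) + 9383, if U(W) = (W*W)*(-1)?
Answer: 124274/3 ≈ 41425.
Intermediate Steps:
l(w, d) = 2 (l(w, d) = 3 - 1 = 2)
U(W) = -W² (U(W) = W²*(-1) = -W²)
h(H) = ⅔ (h(H) = -(-1)*2²/6 = -(-1)*4/6 = -⅙*(-4) = ⅔)
(h(-170) + Q(179)) + 9383 = (⅔ + 179²) + 9383 = (⅔ + 32041) + 9383 = 96125/3 + 9383 = 124274/3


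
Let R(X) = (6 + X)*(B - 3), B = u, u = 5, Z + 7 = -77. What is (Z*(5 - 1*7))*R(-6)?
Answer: 0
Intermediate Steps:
Z = -84 (Z = -7 - 77 = -84)
B = 5
R(X) = 12 + 2*X (R(X) = (6 + X)*(5 - 3) = (6 + X)*2 = 12 + 2*X)
(Z*(5 - 1*7))*R(-6) = (-84*(5 - 1*7))*(12 + 2*(-6)) = (-84*(5 - 7))*(12 - 12) = -84*(-2)*0 = 168*0 = 0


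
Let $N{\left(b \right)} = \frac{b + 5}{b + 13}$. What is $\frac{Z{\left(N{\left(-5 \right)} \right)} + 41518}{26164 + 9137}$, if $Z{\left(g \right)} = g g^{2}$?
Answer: $\frac{41518}{35301} \approx 1.1761$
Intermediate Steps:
$N{\left(b \right)} = \frac{5 + b}{13 + b}$
$Z{\left(g \right)} = g^{3}$
$\frac{Z{\left(N{\left(-5 \right)} \right)} + 41518}{26164 + 9137} = \frac{\left(\frac{5 - 5}{13 - 5}\right)^{3} + 41518}{26164 + 9137} = \frac{\left(\frac{1}{8} \cdot 0\right)^{3} + 41518}{35301} = \left(\left(\frac{1}{8} \cdot 0\right)^{3} + 41518\right) \frac{1}{35301} = \left(0^{3} + 41518\right) \frac{1}{35301} = \left(0 + 41518\right) \frac{1}{35301} = 41518 \cdot \frac{1}{35301} = \frac{41518}{35301}$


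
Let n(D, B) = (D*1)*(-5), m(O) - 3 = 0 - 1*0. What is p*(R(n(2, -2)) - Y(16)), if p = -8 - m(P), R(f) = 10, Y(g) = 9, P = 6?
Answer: -11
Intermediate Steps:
m(O) = 3 (m(O) = 3 + (0 - 1*0) = 3 + (0 + 0) = 3 + 0 = 3)
n(D, B) = -5*D (n(D, B) = D*(-5) = -5*D)
p = -11 (p = -8 - 1*3 = -8 - 3 = -11)
p*(R(n(2, -2)) - Y(16)) = -11*(10 - 1*9) = -11*(10 - 9) = -11*1 = -11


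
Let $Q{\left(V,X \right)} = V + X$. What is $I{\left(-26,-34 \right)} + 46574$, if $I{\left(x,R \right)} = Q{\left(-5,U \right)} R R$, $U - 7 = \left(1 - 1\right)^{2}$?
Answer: $48886$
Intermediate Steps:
$U = 7$ ($U = 7 + \left(1 - 1\right)^{2} = 7 + 0^{2} = 7 + 0 = 7$)
$I{\left(x,R \right)} = 2 R^{2}$ ($I{\left(x,R \right)} = \left(-5 + 7\right) R R = 2 R R = 2 R^{2}$)
$I{\left(-26,-34 \right)} + 46574 = 2 \left(-34\right)^{2} + 46574 = 2 \cdot 1156 + 46574 = 2312 + 46574 = 48886$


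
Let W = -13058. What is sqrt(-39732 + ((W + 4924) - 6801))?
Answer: I*sqrt(54667) ≈ 233.81*I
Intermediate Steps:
sqrt(-39732 + ((W + 4924) - 6801)) = sqrt(-39732 + ((-13058 + 4924) - 6801)) = sqrt(-39732 + (-8134 - 6801)) = sqrt(-39732 - 14935) = sqrt(-54667) = I*sqrt(54667)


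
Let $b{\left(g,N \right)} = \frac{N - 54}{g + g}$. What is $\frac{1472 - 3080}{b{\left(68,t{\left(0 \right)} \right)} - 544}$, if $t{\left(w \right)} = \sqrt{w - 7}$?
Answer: $\frac{16191222144}{5481625451} + \frac{218688 i \sqrt{7}}{5481625451} \approx 2.9537 + 0.00010555 i$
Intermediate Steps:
$t{\left(w \right)} = \sqrt{-7 + w}$
$b{\left(g,N \right)} = \frac{-54 + N}{2 g}$
$\frac{1472 - 3080}{b{\left(68,t{\left(0 \right)} \right)} - 544} = \frac{1472 - 3080}{\frac{-54 + \sqrt{-7 + 0}}{2 \cdot 68} - 544} = - \frac{1608}{\frac{1}{2} \cdot \frac{1}{68} \left(-54 + \sqrt{-7}\right) - 544} = - \frac{1608}{\frac{1}{2} \cdot \frac{1}{68} \left(-54 + i \sqrt{7}\right) - 544} = - \frac{1608}{\left(- \frac{27}{68} + \frac{i \sqrt{7}}{136}\right) - 544} = - \frac{1608}{- \frac{37019}{68} + \frac{i \sqrt{7}}{136}}$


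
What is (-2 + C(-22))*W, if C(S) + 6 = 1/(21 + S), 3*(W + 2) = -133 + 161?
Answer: -66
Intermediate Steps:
W = 22/3 (W = -2 + (-133 + 161)/3 = -2 + (1/3)*28 = -2 + 28/3 = 22/3 ≈ 7.3333)
C(S) = -6 + 1/(21 + S)
(-2 + C(-22))*W = (-2 + (-125 - 6*(-22))/(21 - 22))*(22/3) = (-2 + (-125 + 132)/(-1))*(22/3) = (-2 - 1*7)*(22/3) = (-2 - 7)*(22/3) = -9*22/3 = -66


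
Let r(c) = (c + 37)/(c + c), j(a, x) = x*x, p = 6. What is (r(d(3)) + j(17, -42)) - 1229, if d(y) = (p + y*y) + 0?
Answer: 8051/15 ≈ 536.73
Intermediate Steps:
j(a, x) = x**2
d(y) = 6 + y**2 (d(y) = (6 + y*y) + 0 = (6 + y**2) + 0 = 6 + y**2)
r(c) = (37 + c)/(2*c) (r(c) = (37 + c)/((2*c)) = (37 + c)*(1/(2*c)) = (37 + c)/(2*c))
(r(d(3)) + j(17, -42)) - 1229 = ((37 + (6 + 3**2))/(2*(6 + 3**2)) + (-42)**2) - 1229 = ((37 + (6 + 9))/(2*(6 + 9)) + 1764) - 1229 = ((1/2)*(37 + 15)/15 + 1764) - 1229 = ((1/2)*(1/15)*52 + 1764) - 1229 = (26/15 + 1764) - 1229 = 26486/15 - 1229 = 8051/15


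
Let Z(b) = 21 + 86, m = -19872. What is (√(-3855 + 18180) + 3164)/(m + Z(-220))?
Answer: -3164/19765 - √573/3953 ≈ -0.16614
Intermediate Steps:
Z(b) = 107
(√(-3855 + 18180) + 3164)/(m + Z(-220)) = (√(-3855 + 18180) + 3164)/(-19872 + 107) = (√14325 + 3164)/(-19765) = (5*√573 + 3164)*(-1/19765) = (3164 + 5*√573)*(-1/19765) = -3164/19765 - √573/3953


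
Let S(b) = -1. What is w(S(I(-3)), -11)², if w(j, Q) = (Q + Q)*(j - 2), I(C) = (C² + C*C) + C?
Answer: 4356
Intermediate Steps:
I(C) = C + 2*C² (I(C) = (C² + C²) + C = 2*C² + C = C + 2*C²)
w(j, Q) = 2*Q*(-2 + j) (w(j, Q) = (2*Q)*(-2 + j) = 2*Q*(-2 + j))
w(S(I(-3)), -11)² = (2*(-11)*(-2 - 1))² = (2*(-11)*(-3))² = 66² = 4356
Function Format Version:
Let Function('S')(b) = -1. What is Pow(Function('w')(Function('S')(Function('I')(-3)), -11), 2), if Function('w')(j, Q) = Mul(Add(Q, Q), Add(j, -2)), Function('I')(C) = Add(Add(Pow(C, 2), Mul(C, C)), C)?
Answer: 4356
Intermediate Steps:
Function('I')(C) = Add(C, Mul(2, Pow(C, 2))) (Function('I')(C) = Add(Add(Pow(C, 2), Pow(C, 2)), C) = Add(Mul(2, Pow(C, 2)), C) = Add(C, Mul(2, Pow(C, 2))))
Function('w')(j, Q) = Mul(2, Q, Add(-2, j)) (Function('w')(j, Q) = Mul(Mul(2, Q), Add(-2, j)) = Mul(2, Q, Add(-2, j)))
Pow(Function('w')(Function('S')(Function('I')(-3)), -11), 2) = Pow(Mul(2, -11, Add(-2, -1)), 2) = Pow(Mul(2, -11, -3), 2) = Pow(66, 2) = 4356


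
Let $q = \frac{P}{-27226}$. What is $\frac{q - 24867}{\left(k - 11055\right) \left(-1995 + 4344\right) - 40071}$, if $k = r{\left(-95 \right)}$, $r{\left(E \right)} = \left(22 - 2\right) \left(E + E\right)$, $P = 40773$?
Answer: $\frac{32241415}{45291703396} \approx 0.00071186$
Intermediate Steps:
$r{\left(E \right)} = 40 E$ ($r{\left(E \right)} = 20 \cdot 2 E = 40 E$)
$k = -3800$ ($k = 40 \left(-95\right) = -3800$)
$q = - \frac{40773}{27226}$ ($q = \frac{40773}{-27226} = 40773 \left(- \frac{1}{27226}\right) = - \frac{40773}{27226} \approx -1.4976$)
$\frac{q - 24867}{\left(k - 11055\right) \left(-1995 + 4344\right) - 40071} = \frac{- \frac{40773}{27226} - 24867}{\left(-3800 - 11055\right) \left(-1995 + 4344\right) - 40071} = - \frac{677069715}{27226 \left(\left(-14855\right) 2349 - 40071\right)} = - \frac{677069715}{27226 \left(-34894395 - 40071\right)} = - \frac{677069715}{27226 \left(-34934466\right)} = \left(- \frac{677069715}{27226}\right) \left(- \frac{1}{34934466}\right) = \frac{32241415}{45291703396}$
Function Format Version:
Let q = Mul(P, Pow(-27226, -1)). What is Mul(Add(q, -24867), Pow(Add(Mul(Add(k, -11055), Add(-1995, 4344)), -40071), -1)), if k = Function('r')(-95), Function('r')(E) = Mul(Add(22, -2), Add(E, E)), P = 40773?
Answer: Rational(32241415, 45291703396) ≈ 0.00071186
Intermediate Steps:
Function('r')(E) = Mul(40, E) (Function('r')(E) = Mul(20, Mul(2, E)) = Mul(40, E))
k = -3800 (k = Mul(40, -95) = -3800)
q = Rational(-40773, 27226) (q = Mul(40773, Pow(-27226, -1)) = Mul(40773, Rational(-1, 27226)) = Rational(-40773, 27226) ≈ -1.4976)
Mul(Add(q, -24867), Pow(Add(Mul(Add(k, -11055), Add(-1995, 4344)), -40071), -1)) = Mul(Add(Rational(-40773, 27226), -24867), Pow(Add(Mul(Add(-3800, -11055), Add(-1995, 4344)), -40071), -1)) = Mul(Rational(-677069715, 27226), Pow(Add(Mul(-14855, 2349), -40071), -1)) = Mul(Rational(-677069715, 27226), Pow(Add(-34894395, -40071), -1)) = Mul(Rational(-677069715, 27226), Pow(-34934466, -1)) = Mul(Rational(-677069715, 27226), Rational(-1, 34934466)) = Rational(32241415, 45291703396)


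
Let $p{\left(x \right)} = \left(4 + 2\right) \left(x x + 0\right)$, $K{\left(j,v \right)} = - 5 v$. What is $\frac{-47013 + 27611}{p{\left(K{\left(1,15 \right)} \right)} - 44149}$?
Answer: $\frac{19402}{10399} \approx 1.8658$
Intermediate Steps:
$p{\left(x \right)} = 6 x^{2}$ ($p{\left(x \right)} = 6 \left(x^{2} + 0\right) = 6 x^{2}$)
$\frac{-47013 + 27611}{p{\left(K{\left(1,15 \right)} \right)} - 44149} = \frac{-47013 + 27611}{6 \left(\left(-5\right) 15\right)^{2} - 44149} = - \frac{19402}{6 \left(-75\right)^{2} - 44149} = - \frac{19402}{6 \cdot 5625 - 44149} = - \frac{19402}{33750 - 44149} = - \frac{19402}{-10399} = \left(-19402\right) \left(- \frac{1}{10399}\right) = \frac{19402}{10399}$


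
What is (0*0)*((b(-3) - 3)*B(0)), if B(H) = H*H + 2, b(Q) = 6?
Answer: 0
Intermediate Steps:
B(H) = 2 + H**2 (B(H) = H**2 + 2 = 2 + H**2)
(0*0)*((b(-3) - 3)*B(0)) = (0*0)*((6 - 3)*(2 + 0**2)) = 0*(3*(2 + 0)) = 0*(3*2) = 0*6 = 0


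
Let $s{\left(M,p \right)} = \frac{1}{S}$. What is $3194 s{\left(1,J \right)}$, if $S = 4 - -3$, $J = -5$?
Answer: $\frac{3194}{7} \approx 456.29$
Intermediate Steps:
$S = 7$ ($S = 4 + 3 = 7$)
$s{\left(M,p \right)} = \frac{1}{7}$
$3194 s{\left(1,J \right)} = 3194 \cdot \frac{1}{7} = \frac{3194}{7}$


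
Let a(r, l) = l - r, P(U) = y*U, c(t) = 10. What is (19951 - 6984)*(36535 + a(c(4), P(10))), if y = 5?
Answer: 474268025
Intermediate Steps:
P(U) = 5*U
(19951 - 6984)*(36535 + a(c(4), P(10))) = (19951 - 6984)*(36535 + (5*10 - 1*10)) = 12967*(36535 + (50 - 10)) = 12967*(36535 + 40) = 12967*36575 = 474268025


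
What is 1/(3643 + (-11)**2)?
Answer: 1/3764 ≈ 0.00026567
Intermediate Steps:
1/(3643 + (-11)**2) = 1/(3643 + 121) = 1/3764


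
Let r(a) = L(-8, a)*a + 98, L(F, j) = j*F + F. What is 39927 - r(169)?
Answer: 269669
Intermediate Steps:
L(F, j) = F + F*j (L(F, j) = F*j + F = F + F*j)
r(a) = 98 + a*(-8 - 8*a) (r(a) = (-8*(1 + a))*a + 98 = (-8 - 8*a)*a + 98 = a*(-8 - 8*a) + 98 = 98 + a*(-8 - 8*a))
39927 - r(169) = 39927 - (98 - 8*169 - 8*169**2) = 39927 - (98 - 1352 - 8*28561) = 39927 - (98 - 1352 - 228488) = 39927 - 1*(-229742) = 39927 + 229742 = 269669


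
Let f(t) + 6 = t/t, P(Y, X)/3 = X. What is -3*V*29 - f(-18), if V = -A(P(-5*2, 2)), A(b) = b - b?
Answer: 5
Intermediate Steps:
P(Y, X) = 3*X
f(t) = -5 (f(t) = -6 + t/t = -6 + 1 = -5)
A(b) = 0
V = 0 (V = -1*0 = 0)
-3*V*29 - f(-18) = -3*0*29 - 1*(-5) = 0*29 + 5 = 0 + 5 = 5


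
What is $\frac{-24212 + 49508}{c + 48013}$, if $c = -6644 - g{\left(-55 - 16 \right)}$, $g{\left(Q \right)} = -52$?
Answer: $\frac{8432}{13807} \approx 0.6107$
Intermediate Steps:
$c = -6592$ ($c = -6644 - -52 = -6644 + 52 = -6592$)
$\frac{-24212 + 49508}{c + 48013} = \frac{-24212 + 49508}{-6592 + 48013} = \frac{25296}{41421} = 25296 \cdot \frac{1}{41421} = \frac{8432}{13807}$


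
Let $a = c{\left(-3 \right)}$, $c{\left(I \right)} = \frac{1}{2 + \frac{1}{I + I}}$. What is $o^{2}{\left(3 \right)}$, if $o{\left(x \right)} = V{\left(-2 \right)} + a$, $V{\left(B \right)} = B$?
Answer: $\frac{256}{121} \approx 2.1157$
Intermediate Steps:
$c{\left(I \right)} = \frac{1}{2 + \frac{1}{2 I}}$
$a = \frac{6}{11}$ ($a = 2 \left(-3\right) \frac{1}{1 + 4 \left(-3\right)} = 2 \left(-3\right) \frac{1}{1 - 12} = 2 \left(-3\right) \frac{1}{-11} = 2 \left(-3\right) \left(- \frac{1}{11}\right) = \frac{6}{11} \approx 0.54545$)
$o{\left(x \right)} = - \frac{16}{11}$ ($o{\left(x \right)} = -2 + \frac{6}{11} = - \frac{16}{11}$)
$o^{2}{\left(3 \right)} = \left(- \frac{16}{11}\right)^{2} = \frac{256}{121}$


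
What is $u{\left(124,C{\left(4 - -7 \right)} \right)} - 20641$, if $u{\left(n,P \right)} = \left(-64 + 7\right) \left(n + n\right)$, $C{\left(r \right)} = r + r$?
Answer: $-34777$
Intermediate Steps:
$C{\left(r \right)} = 2 r$
$u{\left(n,P \right)} = - 114 n$ ($u{\left(n,P \right)} = - 57 \cdot 2 n = - 114 n$)
$u{\left(124,C{\left(4 - -7 \right)} \right)} - 20641 = \left(-114\right) 124 - 20641 = -14136 - 20641 = -34777$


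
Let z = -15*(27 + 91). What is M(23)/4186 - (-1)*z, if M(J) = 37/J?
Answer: -170412023/96278 ≈ -1770.0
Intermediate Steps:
z = -1770 (z = -15*118 = -1770)
M(23)/4186 - (-1)*z = (37/23)/4186 - (-1)*(-1770) = (37*(1/23))*(1/4186) - 1*1770 = (37/23)*(1/4186) - 1770 = 37/96278 - 1770 = -170412023/96278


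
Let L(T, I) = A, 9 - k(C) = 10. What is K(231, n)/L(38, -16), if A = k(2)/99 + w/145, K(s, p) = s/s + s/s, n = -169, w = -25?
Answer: -2871/262 ≈ -10.958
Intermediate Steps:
k(C) = -1 (k(C) = 9 - 1*10 = 9 - 10 = -1)
K(s, p) = 2 (K(s, p) = 1 + 1 = 2)
A = -524/2871 (A = -1/99 - 25/145 = -1*1/99 - 25*1/145 = -1/99 - 5/29 = -524/2871 ≈ -0.18251)
L(T, I) = -524/2871
K(231, n)/L(38, -16) = 2/(-524/2871) = 2*(-2871/524) = -2871/262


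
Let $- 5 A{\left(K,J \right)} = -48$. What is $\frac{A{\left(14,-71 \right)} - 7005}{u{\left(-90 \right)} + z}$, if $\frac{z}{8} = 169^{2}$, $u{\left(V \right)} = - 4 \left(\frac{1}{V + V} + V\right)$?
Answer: $- \frac{314793}{10298161} \approx -0.030568$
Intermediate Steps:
$A{\left(K,J \right)} = \frac{48}{5}$ ($A{\left(K,J \right)} = \left(- \frac{1}{5}\right) \left(-48\right) = \frac{48}{5}$)
$u{\left(V \right)} = - 4 V - \frac{2}{V}$ ($u{\left(V \right)} = - 4 \left(\frac{1}{2 V} + V\right) = - 4 \left(V + \frac{1}{2 V}\right) = - 4 V - \frac{2}{V}$)
$z = 228488$ ($z = 8 \cdot 169^{2} = 8 \cdot 28561 = 228488$)
$\frac{A{\left(14,-71 \right)} - 7005}{u{\left(-90 \right)} + z} = \frac{\frac{48}{5} - 7005}{\left(\left(-4\right) \left(-90\right) - \frac{2}{-90}\right) + 228488} = - \frac{34977}{5 \left(\left(360 - - \frac{1}{45}\right) + 228488\right)} = - \frac{34977}{5 \left(\left(360 + \frac{1}{45}\right) + 228488\right)} = - \frac{34977}{5 \left(\frac{16201}{45} + 228488\right)} = - \frac{34977}{5 \cdot \frac{10298161}{45}} = \left(- \frac{34977}{5}\right) \frac{45}{10298161} = - \frac{314793}{10298161}$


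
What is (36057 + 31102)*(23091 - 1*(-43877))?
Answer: 4497503912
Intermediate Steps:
(36057 + 31102)*(23091 - 1*(-43877)) = 67159*(23091 + 43877) = 67159*66968 = 4497503912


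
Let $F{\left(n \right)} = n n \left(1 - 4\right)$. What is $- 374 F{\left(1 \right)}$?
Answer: $1122$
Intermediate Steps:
$F{\left(n \right)} = - 3 n^{2}$ ($F{\left(n \right)} = n^{2} \left(-3\right) = - 3 n^{2}$)
$- 374 F{\left(1 \right)} = - 374 \left(- 3 \cdot 1^{2}\right) = - 374 \left(\left(-3\right) 1\right) = \left(-374\right) \left(-3\right) = 1122$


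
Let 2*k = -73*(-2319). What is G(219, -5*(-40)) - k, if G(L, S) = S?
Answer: -168887/2 ≈ -84444.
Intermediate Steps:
k = 169287/2 (k = (-73*(-2319))/2 = (1/2)*169287 = 169287/2 ≈ 84644.)
G(219, -5*(-40)) - k = -5*(-40) - 1*169287/2 = 200 - 169287/2 = -168887/2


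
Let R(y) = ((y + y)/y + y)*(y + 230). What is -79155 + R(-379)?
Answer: -22982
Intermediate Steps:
R(y) = (2 + y)*(230 + y) (R(y) = ((2*y)/y + y)*(230 + y) = (2 + y)*(230 + y))
-79155 + R(-379) = -79155 + (460 + (-379)² + 232*(-379)) = -79155 + (460 + 143641 - 87928) = -79155 + 56173 = -22982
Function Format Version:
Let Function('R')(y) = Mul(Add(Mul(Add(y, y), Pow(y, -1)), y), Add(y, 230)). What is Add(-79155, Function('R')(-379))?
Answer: -22982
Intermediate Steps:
Function('R')(y) = Mul(Add(2, y), Add(230, y)) (Function('R')(y) = Mul(Add(Mul(Mul(2, y), Pow(y, -1)), y), Add(230, y)) = Mul(Add(2, y), Add(230, y)))
Add(-79155, Function('R')(-379)) = Add(-79155, Add(460, Pow(-379, 2), Mul(232, -379))) = Add(-79155, Add(460, 143641, -87928)) = Add(-79155, 56173) = -22982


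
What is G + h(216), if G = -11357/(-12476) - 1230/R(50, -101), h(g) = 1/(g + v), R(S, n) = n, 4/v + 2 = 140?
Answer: 122962350883/9391346428 ≈ 13.093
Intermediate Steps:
v = 2/69 (v = 4/(-2 + 140) = 4/138 = 4*(1/138) = 2/69 ≈ 0.028986)
h(g) = 1/(2/69 + g) (h(g) = 1/(g + 2/69) = 1/(2/69 + g))
G = 16492537/1260076 (G = -11357/(-12476) - 1230/(-101) = -11357*(-1/12476) - 1230*(-1/101) = 11357/12476 + 1230/101 = 16492537/1260076 ≈ 13.089)
G + h(216) = 16492537/1260076 + 69/(2 + 69*216) = 16492537/1260076 + 69/(2 + 14904) = 16492537/1260076 + 69/14906 = 122962350883/9391346428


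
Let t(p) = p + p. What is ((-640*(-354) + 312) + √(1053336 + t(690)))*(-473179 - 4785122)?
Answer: -1192961264472 - 10516602*√263679 ≈ -1.1984e+12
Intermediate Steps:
t(p) = 2*p
((-640*(-354) + 312) + √(1053336 + t(690)))*(-473179 - 4785122) = ((-640*(-354) + 312) + √(1053336 + 2*690))*(-473179 - 4785122) = ((226560 + 312) + √(1053336 + 1380))*(-5258301) = (226872 + √1054716)*(-5258301) = (226872 + 2*√263679)*(-5258301) = -1192961264472 - 10516602*√263679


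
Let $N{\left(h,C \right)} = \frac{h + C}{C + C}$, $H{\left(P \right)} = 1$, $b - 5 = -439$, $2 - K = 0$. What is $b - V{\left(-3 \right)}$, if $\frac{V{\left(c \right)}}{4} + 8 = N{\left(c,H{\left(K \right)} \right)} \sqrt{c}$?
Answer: $-402 + 4 i \sqrt{3} \approx -402.0 + 6.9282 i$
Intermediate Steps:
$K = 2$ ($K = 2 - 0 = 2 + 0 = 2$)
$b = -434$ ($b = 5 - 439 = -434$)
$N{\left(h,C \right)} = \frac{C + h}{2 C}$
$V{\left(c \right)} = -32 + 4 \sqrt{c} \left(\frac{1}{2} + \frac{c}{2}\right)$ ($V{\left(c \right)} = -32 + 4 \frac{1 + c}{2 \cdot 1} \sqrt{c} = -32 + 4 \cdot \frac{1}{2} \cdot 1 \left(1 + c\right) \sqrt{c} = -32 + 4 \left(\frac{1}{2} + \frac{c}{2}\right) \sqrt{c} = -32 + 4 \sqrt{c} \left(\frac{1}{2} + \frac{c}{2}\right)$)
$b - V{\left(-3 \right)} = -434 - \left(-32 + 2 \sqrt{-3} \left(1 - 3\right)\right) = -434 - \left(-32 + 2 i \sqrt{3} \left(-2\right)\right) = -434 - \left(-32 - 4 i \sqrt{3}\right) = -434 + \left(32 + 4 i \sqrt{3}\right) = -402 + 4 i \sqrt{3}$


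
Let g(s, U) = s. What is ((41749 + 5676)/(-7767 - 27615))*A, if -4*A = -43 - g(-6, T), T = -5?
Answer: -1754725/141528 ≈ -12.398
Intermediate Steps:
A = 37/4 (A = -(-43 - 1*(-6))/4 = -(-43 + 6)/4 = -1/4*(-37) = 37/4 ≈ 9.2500)
((41749 + 5676)/(-7767 - 27615))*A = ((41749 + 5676)/(-7767 - 27615))*(37/4) = (47425/(-35382))*(37/4) = (47425*(-1/35382))*(37/4) = -47425/35382*37/4 = -1754725/141528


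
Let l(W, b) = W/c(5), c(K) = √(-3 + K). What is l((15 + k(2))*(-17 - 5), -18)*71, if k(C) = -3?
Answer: -9372*√2 ≈ -13254.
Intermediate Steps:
l(W, b) = W*√2/2 (l(W, b) = W/(√(-3 + 5)) = W/(√2) = W*(√2/2) = W*√2/2)
l((15 + k(2))*(-17 - 5), -18)*71 = (((15 - 3)*(-17 - 5))*√2/2)*71 = ((12*(-22))*√2/2)*71 = ((½)*(-264)*√2)*71 = -132*√2*71 = -9372*√2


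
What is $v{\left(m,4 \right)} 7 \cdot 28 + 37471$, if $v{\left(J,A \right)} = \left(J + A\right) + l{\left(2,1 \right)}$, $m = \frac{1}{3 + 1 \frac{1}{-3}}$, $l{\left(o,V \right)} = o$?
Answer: $\frac{77441}{2} \approx 38721.0$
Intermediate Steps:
$m = \frac{3}{8}$ ($m = \frac{1}{3 + 1 \left(- \frac{1}{3}\right)} = \frac{1}{3 - \frac{1}{3}} = \frac{1}{\frac{8}{3}} = \frac{3}{8} \approx 0.375$)
$v{\left(J,A \right)} = 2 + A + J$ ($v{\left(J,A \right)} = \left(J + A\right) + 2 = \left(A + J\right) + 2 = 2 + A + J$)
$v{\left(m,4 \right)} 7 \cdot 28 + 37471 = \left(2 + 4 + \frac{3}{8}\right) 7 \cdot 28 + 37471 = \frac{51}{8} \cdot 7 \cdot 28 + 37471 = \frac{357}{8} \cdot 28 + 37471 = \frac{2499}{2} + 37471 = \frac{77441}{2}$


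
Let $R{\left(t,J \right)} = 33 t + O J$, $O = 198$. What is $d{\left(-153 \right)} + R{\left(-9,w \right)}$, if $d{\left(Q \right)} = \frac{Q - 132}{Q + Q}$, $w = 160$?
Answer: $\frac{3201161}{102} \approx 31384.0$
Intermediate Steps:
$R{\left(t,J \right)} = 33 t + 198 J$
$d{\left(Q \right)} = \frac{-132 + Q}{2 Q}$
$d{\left(-153 \right)} + R{\left(-9,w \right)} = \frac{-132 - 153}{2 \left(-153\right)} + \left(33 \left(-9\right) + 198 \cdot 160\right) = \frac{1}{2} \left(- \frac{1}{153}\right) \left(-285\right) + \left(-297 + 31680\right) = \frac{95}{102} + 31383 = \frac{3201161}{102}$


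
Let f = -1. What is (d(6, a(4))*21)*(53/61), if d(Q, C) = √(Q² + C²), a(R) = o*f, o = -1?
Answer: 1113*√37/61 ≈ 110.99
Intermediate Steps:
a(R) = 1 (a(R) = -1*(-1) = 1)
d(Q, C) = √(C² + Q²)
(d(6, a(4))*21)*(53/61) = (√(1² + 6²)*21)*(53/61) = (√(1 + 36)*21)*(53*(1/61)) = (√37*21)*(53/61) = (21*√37)*(53/61) = 1113*√37/61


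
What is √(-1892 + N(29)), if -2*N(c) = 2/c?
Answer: I*√1591201/29 ≈ 43.497*I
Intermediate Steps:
N(c) = -1/c
√(-1892 + N(29)) = √(-1892 - 1/29) = √(-54869/29) = I*√1591201/29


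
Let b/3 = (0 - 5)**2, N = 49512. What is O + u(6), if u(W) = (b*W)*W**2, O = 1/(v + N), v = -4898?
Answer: 722746801/44614 ≈ 16200.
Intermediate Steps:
b = 75 (b = 3*(0 - 5)**2 = 3*(-5)**2 = 3*25 = 75)
O = 1/44614 (O = 1/(-4898 + 49512) = 1/44614 ≈ 2.2414e-5)
u(W) = 75*W**3 (u(W) = (75*W)*W**2 = 75*W**3)
O + u(6) = 1/44614 + 75*6**3 = 1/44614 + 75*216 = 1/44614 + 16200 = 722746801/44614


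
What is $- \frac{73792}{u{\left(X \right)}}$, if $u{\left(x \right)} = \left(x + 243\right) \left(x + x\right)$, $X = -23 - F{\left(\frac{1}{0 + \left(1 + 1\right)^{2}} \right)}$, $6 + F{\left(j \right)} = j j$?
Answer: $\frac{9445376}{986895} \approx 9.5708$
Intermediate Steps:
$F{\left(j \right)} = -6 + j^{2}$ ($F{\left(j \right)} = -6 + j j = -6 + j^{2}$)
$X = - \frac{273}{16}$ ($X = -23 - \left(-6 + \left(\frac{1}{0 + \left(1 + 1\right)^{2}}\right)^{2}\right) = -23 - \left(-6 + \left(\frac{1}{0 + 2^{2}}\right)^{2}\right) = -23 - \left(-6 + \left(\frac{1}{0 + 4}\right)^{2}\right) = -23 - \left(-6 + \left(\frac{1}{4}\right)^{2}\right) = -23 - \left(-6 + \frac{1}{16}\right) = -23 - - \frac{95}{16} = -23 + \frac{95}{16} = - \frac{273}{16} \approx -17.063$)
$u{\left(x \right)} = 2 x \left(243 + x\right)$ ($u{\left(x \right)} = \left(243 + x\right) 2 x = 2 x \left(243 + x\right)$)
$- \frac{73792}{u{\left(X \right)}} = - \frac{73792}{2 \left(- \frac{273}{16}\right) \left(243 - \frac{273}{16}\right)} = - \frac{73792}{2 \left(- \frac{273}{16}\right) \frac{3615}{16}} = - \frac{73792}{- \frac{986895}{128}} = \left(-73792\right) \left(- \frac{128}{986895}\right) = \frac{9445376}{986895}$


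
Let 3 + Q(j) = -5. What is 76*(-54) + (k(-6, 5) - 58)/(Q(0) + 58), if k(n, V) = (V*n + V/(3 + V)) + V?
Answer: -1642259/400 ≈ -4105.6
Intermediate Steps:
Q(j) = -8 (Q(j) = -3 - 5 = -8)
k(n, V) = V + V*n + V/(3 + V) (k(n, V) = (V*n + V/(3 + V)) + V = V + V*n + V/(3 + V))
76*(-54) + (k(-6, 5) - 58)/(Q(0) + 58) = 76*(-54) + (5*(4 + 5 + 3*(-6) + 5*(-6))/(3 + 5) - 58)/(-8 + 58) = -4104 + (5*(4 + 5 - 18 - 30)/8 - 58)/50 = -4104 + (5*(⅛)*(-39) - 58)*(1/50) = -4104 + (-195/8 - 58)*(1/50) = -4104 - 659/8*1/50 = -4104 - 659/400 = -1642259/400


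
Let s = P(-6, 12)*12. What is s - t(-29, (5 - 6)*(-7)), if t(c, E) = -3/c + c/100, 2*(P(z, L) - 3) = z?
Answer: 541/2900 ≈ 0.18655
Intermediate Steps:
P(z, L) = 3 + z/2
t(c, E) = -3/c + c/100 (t(c, E) = -3/c + c*(1/100) = -3/c + c/100)
s = 0 (s = (3 + (½)*(-6))*12 = (3 - 3)*12 = 0*12 = 0)
s - t(-29, (5 - 6)*(-7)) = 0 - (-3/(-29) + (1/100)*(-29)) = 0 - (-3*(-1/29) - 29/100) = 0 - (3/29 - 29/100) = 0 - 1*(-541/2900) = 0 + 541/2900 = 541/2900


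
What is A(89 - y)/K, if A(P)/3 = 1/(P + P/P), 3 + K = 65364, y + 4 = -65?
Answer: 1/3464133 ≈ 2.8867e-7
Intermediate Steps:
y = -69 (y = -4 - 65 = -69)
K = 65361 (K = -3 + 65364 = 65361)
A(P) = 3/(1 + P) (A(P) = 3/(P + P/P) = 3/(P + 1) = 3/(1 + P))
A(89 - y)/K = (3/(1 + (89 - 1*(-69))))/65361 = (3/(1 + (89 + 69)))*(1/65361) = (3/(1 + 158))*(1/65361) = (3/159)*(1/65361) = (3*(1/159))*(1/65361) = (1/53)*(1/65361) = 1/3464133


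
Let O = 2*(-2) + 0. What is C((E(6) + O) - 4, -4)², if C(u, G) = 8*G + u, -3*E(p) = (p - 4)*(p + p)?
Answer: 2304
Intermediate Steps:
E(p) = -2*p*(-4 + p)/3 (E(p) = -(p - 4)*(p + p)/3 = -(-4 + p)*2*p/3 = -2*p*(-4 + p)/3)
O = -4 (O = -4 + 0 = -4)
C(u, G) = u + 8*G
C((E(6) + O) - 4, -4)² = ((((⅔)*6*(4 - 1*6) - 4) - 4) + 8*(-4))² = ((((⅔)*6*(4 - 6) - 4) - 4) - 32)² = ((((⅔)*6*(-2) - 4) - 4) - 32)² = (((-8 - 4) - 4) - 32)² = ((-12 - 4) - 32)² = (-16 - 32)² = (-48)² = 2304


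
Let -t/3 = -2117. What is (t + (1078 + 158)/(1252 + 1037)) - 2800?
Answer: 2709825/763 ≈ 3551.5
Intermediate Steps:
t = 6351 (t = -3*(-2117) = 6351)
(t + (1078 + 158)/(1252 + 1037)) - 2800 = (6351 + (1078 + 158)/(1252 + 1037)) - 2800 = (6351 + 1236/2289) - 2800 = (6351 + 1236*(1/2289)) - 2800 = (6351 + 412/763) - 2800 = 4846225/763 - 2800 = 2709825/763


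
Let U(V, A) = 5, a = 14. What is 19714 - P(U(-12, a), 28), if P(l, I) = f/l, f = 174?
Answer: 98396/5 ≈ 19679.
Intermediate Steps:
P(l, I) = 174/l
19714 - P(U(-12, a), 28) = 19714 - 174/5 = 98396/5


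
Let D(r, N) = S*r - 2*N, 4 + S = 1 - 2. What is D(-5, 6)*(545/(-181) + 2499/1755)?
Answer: -168052/8145 ≈ -20.633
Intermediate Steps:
S = -5 (S = -4 + (1 - 2) = -4 - 1 = -5)
D(r, N) = -5*r - 2*N
D(-5, 6)*(545/(-181) + 2499/1755) = (-5*(-5) - 2*6)*(545/(-181) + 2499/1755) = (25 - 12)*(545*(-1/181) + 2499*(1/1755)) = 13*(-545/181 + 833/585) = 13*(-168052/105885) = -168052/8145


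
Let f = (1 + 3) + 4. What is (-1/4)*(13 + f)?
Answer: -21/4 ≈ -5.2500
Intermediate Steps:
f = 8 (f = 4 + 4 = 8)
(-1/4)*(13 + f) = (-1/4)*(13 + 8) = -1*¼*21 = -¼*21 = -21/4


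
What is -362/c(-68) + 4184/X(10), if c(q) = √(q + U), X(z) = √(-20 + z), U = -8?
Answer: I*(-39748*√10 + 905*√19)/95 ≈ -1281.6*I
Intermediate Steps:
c(q) = √(-8 + q) (c(q) = √(q - 8) = √(-8 + q))
-362/c(-68) + 4184/X(10) = -362/√(-8 - 68) + 4184/(√(-20 + 10)) = -362*(-I*√19/38) + 4184/(√(-10)) = -362*(-I*√19/38) + 4184/((I*√10)) = -(-181)*I*√19/19 + 4184*(-I*√10/10) = 181*I*√19/19 - 2092*I*√10/5 = -2092*I*√10/5 + 181*I*√19/19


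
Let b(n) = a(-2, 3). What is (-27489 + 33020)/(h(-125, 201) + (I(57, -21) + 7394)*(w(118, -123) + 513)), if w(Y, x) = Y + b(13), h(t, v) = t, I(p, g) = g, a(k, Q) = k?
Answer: 5531/4637492 ≈ 0.0011927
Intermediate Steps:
b(n) = -2
w(Y, x) = -2 + Y (w(Y, x) = Y - 2 = -2 + Y)
(-27489 + 33020)/(h(-125, 201) + (I(57, -21) + 7394)*(w(118, -123) + 513)) = (-27489 + 33020)/(-125 + (-21 + 7394)*((-2 + 118) + 513)) = 5531/(-125 + 7373*(116 + 513)) = 5531/(-125 + 7373*629) = 5531/(-125 + 4637617) = 5531/4637492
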